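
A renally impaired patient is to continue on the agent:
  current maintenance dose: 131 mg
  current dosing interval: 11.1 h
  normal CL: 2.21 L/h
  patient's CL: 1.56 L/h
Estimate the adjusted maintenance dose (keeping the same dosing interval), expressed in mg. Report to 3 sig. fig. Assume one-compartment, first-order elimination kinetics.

92.5 mg

To keep the same average steady-state level, dosing rate must scale with clearance.
CL ratio = 1.56 / 2.21 = 0.7059
New dose (same interval) = 131 × 0.7059 = 92.47 mg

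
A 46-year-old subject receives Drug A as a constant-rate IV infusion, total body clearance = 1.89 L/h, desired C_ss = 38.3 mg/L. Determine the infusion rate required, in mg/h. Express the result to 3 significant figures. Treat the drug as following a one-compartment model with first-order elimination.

At steady state, infusion rate R₀ = Css × CL = 38.3 × 1.890 = 72.39 mg/h

72.4 mg/h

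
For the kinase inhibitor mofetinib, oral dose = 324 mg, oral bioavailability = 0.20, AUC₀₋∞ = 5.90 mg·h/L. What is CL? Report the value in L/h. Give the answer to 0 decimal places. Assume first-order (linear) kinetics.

CL = F·Dose / AUC = 0.20 × 324 / 5.90 = 10.98 L/h

11 L/h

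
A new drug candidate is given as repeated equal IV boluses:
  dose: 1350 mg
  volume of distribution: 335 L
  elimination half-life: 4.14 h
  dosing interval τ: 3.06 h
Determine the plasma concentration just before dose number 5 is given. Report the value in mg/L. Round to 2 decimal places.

C₀ per dose = Dose / Vd = 1350 / 335 = 4.030 mg/L
k = ln2 / t½ = 0.693147 / 4.14 = 0.1674 h⁻¹
Fraction remaining after one interval: r = e^(−kτ) = e^(−0.1674 × 3.06) = 0.5991
Before dose 5, 4 doses have been given (aged 1τ, 2τ, 3τ, 4τ).
C_trough = C₀ × (r + r² + … + r^4) = C₀ × r(1−r^4)/(1−r)
        = 4.030 × 0.5991 × (1 − 0.1288) / (1 − 0.5991) = 5.247 mg/L

5.25 mg/L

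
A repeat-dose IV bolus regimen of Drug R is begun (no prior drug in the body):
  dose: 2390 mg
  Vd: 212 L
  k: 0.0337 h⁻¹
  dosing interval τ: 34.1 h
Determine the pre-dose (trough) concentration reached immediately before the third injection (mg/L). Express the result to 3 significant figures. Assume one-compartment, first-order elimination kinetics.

C₀ per dose = Dose / Vd = 2390 / 212 = 11.27 mg/L
Fraction remaining after one interval: r = e^(−kτ) = e^(−0.03370 × 34.1) = 0.3169
Before dose 3, 2 doses have been given (aged 1τ, 2τ).
C_trough = C₀ × (r + r²) = 11.27 × (0.3169 + 0.1004) = 4.703 mg/L

4.70 mg/L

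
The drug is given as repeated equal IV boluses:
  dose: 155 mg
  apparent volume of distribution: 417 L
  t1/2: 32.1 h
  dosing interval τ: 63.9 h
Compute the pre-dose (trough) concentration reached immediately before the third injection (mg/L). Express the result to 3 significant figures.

0.117 mg/L

C₀ per dose = Dose / Vd = 155 / 417 = 0.3717 mg/L
k = ln2 / t½ = 0.693147 / 32.1 = 0.02159 h⁻¹
Fraction remaining after one interval: r = e^(−kτ) = e^(−0.02159 × 63.9) = 0.2517
Before dose 3, 2 doses have been given (aged 1τ, 2τ).
C_trough = C₀ × (r + r²) = 0.3717 × (0.2517 + 0.06335) = 0.1171 mg/L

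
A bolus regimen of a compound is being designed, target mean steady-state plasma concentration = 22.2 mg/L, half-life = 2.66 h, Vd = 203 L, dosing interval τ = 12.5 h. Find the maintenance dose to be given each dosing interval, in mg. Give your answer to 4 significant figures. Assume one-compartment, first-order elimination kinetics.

k = ln2 / t½ = 0.693147 / 2.66 = 0.2606 h⁻¹
CL = k × Vd = 0.2606 × 203 = 52.90 L/h
At steady state, Dose/τ = Css × CL.
Dose = Css × CL × τ = 22.2 × 52.90 × 12.5 = 14680 mg

14680 mg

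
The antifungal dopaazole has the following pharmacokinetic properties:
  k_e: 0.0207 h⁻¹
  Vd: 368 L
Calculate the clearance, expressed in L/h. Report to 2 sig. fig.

CL = k × Vd = 0.0207 × 368 = 7.618 L/h

7.6 L/h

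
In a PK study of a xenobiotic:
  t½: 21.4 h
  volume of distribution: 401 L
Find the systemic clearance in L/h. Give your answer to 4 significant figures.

k = ln2 / t½ = 0.693147 / 21.4 = 0.03239 h⁻¹
CL = k × Vd = 0.03239 × 401 = 12.99 L/h

12.99 L/h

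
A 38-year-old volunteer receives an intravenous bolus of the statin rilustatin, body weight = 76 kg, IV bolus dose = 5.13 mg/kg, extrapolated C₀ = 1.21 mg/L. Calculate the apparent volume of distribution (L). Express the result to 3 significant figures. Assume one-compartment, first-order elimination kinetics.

Dose = 5.13 × 76 = 389.9 mg
Vd = Dose / C₀ = 389.9 / 1.21 = 322.2 L

322 L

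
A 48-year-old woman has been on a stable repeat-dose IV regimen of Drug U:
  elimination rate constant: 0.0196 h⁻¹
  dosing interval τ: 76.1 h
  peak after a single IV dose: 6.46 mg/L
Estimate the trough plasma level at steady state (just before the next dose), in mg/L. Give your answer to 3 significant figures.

e^(−kτ) = e^(−0.01960 × 76.1) = 0.2250
Accumulation ratio R = 1 / (1 − e^(−kτ)) = 1 / (1 − 0.2250) = 1.290
Steady-state trough = C₀ × R × e^(−kτ) = 6.46 × 1.290 × 0.2250 = 1.875 mg/L

1.88 mg/L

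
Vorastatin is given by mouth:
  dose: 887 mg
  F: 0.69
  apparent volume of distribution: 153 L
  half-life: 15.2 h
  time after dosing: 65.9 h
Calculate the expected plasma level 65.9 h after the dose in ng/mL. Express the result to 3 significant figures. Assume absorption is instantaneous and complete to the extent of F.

198 ng/mL

Amount reaching circulation = F × Dose = 0.69 × 887.0 = 612.0 mg
C₀ = F·Dose / Vd = 612.0 / 153 = 4.000 mg/L
k = ln2 / t½ = 0.693147 / 15.2 = 0.04560 h⁻¹
C = C₀ · e^(−k·t) = 4.000 × e^(−0.04560 × 65.9)
  = 4.000 × 0.04954 = 0.1982 mg/L
Convert: 0.1982 mg/L × 1000 = 198.2 ng/mL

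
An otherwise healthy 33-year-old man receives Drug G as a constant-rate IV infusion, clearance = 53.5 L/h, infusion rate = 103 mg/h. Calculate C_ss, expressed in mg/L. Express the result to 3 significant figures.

1.93 mg/L

At steady state Css = R₀ / CL = 103 / 53.50 = 1.925 mg/L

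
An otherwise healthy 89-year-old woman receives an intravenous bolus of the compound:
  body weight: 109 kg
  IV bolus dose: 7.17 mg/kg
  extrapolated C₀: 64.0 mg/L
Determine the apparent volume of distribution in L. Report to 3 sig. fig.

12.2 L

Dose = 7.17 × 109 = 781.5 mg
Vd = Dose / C₀ = 781.5 / 64.0 = 12.21 L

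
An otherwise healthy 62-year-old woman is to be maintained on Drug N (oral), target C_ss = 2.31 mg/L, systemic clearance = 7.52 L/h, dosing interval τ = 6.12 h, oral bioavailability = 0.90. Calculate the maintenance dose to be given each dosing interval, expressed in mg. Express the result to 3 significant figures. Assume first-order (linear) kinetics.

At steady state, F × (Dose/τ) = Css × CL.
Dose = Css × CL × τ / F = 2.31 × 7.520 × 6.12 / 0.90 = 118.1 mg

118 mg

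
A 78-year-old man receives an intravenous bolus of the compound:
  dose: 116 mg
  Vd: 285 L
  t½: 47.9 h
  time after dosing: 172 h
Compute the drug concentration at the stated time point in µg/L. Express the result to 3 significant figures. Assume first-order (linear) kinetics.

C₀ = Dose / Vd = 116.0 / 285 = 0.4070 mg/L
k = ln2 / t½ = 0.693147 / 47.9 = 0.01447 h⁻¹
C = C₀ · e^(−k·t) = 0.4070 × e^(−0.01447 × 172)
  = 0.4070 × 0.08301 = 0.03379 mg/L
Convert: 0.03379 mg/L × 1000 = 33.79 µg/L

33.8 µg/L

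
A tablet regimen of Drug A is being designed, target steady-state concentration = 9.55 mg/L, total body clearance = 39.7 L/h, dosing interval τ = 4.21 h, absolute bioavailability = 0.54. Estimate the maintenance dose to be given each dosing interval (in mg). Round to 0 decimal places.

At steady state, F × (Dose/τ) = Css × CL.
Dose = Css × CL × τ / F = 9.55 × 39.70 × 4.21 / 0.54 = 2956 mg

2956 mg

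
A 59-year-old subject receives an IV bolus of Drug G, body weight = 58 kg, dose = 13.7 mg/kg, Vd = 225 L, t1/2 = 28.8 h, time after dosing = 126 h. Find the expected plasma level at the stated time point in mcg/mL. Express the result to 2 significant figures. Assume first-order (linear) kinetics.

Total dose = 13.7 × 58 = 794.6 mg
C₀ = Dose / Vd = 794.6 / 225 = 3.532 mg/L
k = ln2 / t½ = 0.693147 / 28.8 = 0.02407 h⁻¹
C = C₀ · e^(−k·t) = 3.532 × e^(−0.02407 × 126)
  = 3.532 × 0.04818 = 0.1702 mg/L
(0.1702 mg/L = 0.1702 mcg/mL)

0.17 mcg/mL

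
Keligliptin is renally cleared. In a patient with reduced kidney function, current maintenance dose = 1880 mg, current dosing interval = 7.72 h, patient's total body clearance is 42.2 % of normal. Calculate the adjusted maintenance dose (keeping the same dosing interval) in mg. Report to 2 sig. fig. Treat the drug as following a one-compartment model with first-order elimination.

To keep the same average steady-state level, dosing rate must scale with clearance.
CL ratio = 42.2 / 100 = 0.4220
New dose (same interval) = 1880 × 0.4220 = 793.4 mg

790 mg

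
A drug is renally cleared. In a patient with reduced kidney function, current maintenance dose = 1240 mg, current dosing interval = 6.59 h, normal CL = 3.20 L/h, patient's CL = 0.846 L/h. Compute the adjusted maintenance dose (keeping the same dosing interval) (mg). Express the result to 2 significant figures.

To keep the same average steady-state level, dosing rate must scale with clearance.
CL ratio = 0.846 / 3.20 = 0.2644
New dose (same interval) = 1240 × 0.2644 = 327.9 mg

330 mg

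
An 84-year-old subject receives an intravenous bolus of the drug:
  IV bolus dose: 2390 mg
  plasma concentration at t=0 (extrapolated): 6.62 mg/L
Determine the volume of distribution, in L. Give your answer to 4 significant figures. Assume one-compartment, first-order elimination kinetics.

Vd = Dose / C₀ = 2390 / 6.62 = 361.0 L

361.0 L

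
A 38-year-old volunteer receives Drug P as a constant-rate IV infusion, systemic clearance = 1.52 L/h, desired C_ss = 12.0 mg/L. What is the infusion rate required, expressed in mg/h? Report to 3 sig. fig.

18.2 mg/h

At steady state, infusion rate R₀ = Css × CL = 12.0 × 1.520 = 18.24 mg/h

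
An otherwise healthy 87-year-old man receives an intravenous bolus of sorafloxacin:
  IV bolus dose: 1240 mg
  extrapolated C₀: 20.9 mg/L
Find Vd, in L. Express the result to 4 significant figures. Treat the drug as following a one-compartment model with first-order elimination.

Vd = Dose / C₀ = 1240 / 20.9 = 59.33 L

59.33 L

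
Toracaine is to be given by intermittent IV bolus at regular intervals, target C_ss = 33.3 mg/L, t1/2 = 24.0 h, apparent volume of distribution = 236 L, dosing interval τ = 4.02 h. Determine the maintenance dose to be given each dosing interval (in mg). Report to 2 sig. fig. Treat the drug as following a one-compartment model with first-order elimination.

910 mg

k = ln2 / t½ = 0.693147 / 24.0 = 0.02888 h⁻¹
CL = k × Vd = 0.02888 × 236 = 6.816 L/h
At steady state, Dose/τ = Css × CL.
Dose = Css × CL × τ = 33.3 × 6.816 × 4.02 = 912.4 mg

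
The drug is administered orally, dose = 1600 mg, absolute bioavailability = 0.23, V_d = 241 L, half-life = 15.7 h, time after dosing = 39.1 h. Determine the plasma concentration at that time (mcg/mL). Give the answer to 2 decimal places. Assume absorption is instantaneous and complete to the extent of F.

Amount reaching circulation = F × Dose = 0.23 × 1600 = 368.0 mg
C₀ = F·Dose / Vd = 368.0 / 241 = 1.527 mg/L
k = ln2 / t½ = 0.693147 / 15.7 = 0.04415 h⁻¹
C = C₀ · e^(−k·t) = 1.527 × e^(−0.04415 × 39.1)
  = 1.527 × 0.1779 = 0.2717 mg/L
(0.2717 mg/L = 0.2717 mcg/mL)

0.27 mcg/mL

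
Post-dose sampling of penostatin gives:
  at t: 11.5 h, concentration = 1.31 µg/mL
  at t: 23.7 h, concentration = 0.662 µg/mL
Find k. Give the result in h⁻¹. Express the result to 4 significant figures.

0.05594 h⁻¹

k = ln(C₁/C₂) / (t₂ − t₁) = ln(1.31/0.662) / (23.7 − 11.5)
  = 0.6825 / 12.20 = 0.05594 h⁻¹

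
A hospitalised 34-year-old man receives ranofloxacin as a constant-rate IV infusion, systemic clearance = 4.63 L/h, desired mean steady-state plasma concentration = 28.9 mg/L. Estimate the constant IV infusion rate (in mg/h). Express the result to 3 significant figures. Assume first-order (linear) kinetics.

At steady state, infusion rate R₀ = Css × CL = 28.9 × 4.630 = 133.8 mg/h

134 mg/h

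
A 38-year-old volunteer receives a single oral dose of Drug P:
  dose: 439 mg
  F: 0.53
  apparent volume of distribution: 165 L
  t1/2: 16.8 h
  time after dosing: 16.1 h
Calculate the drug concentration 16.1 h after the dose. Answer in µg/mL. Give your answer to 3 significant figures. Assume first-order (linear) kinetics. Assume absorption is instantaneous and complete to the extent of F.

Amount reaching circulation = F × Dose = 0.53 × 439.0 = 232.7 mg
C₀ = F·Dose / Vd = 232.7 / 165 = 1.410 mg/L
k = ln2 / t½ = 0.693147 / 16.8 = 0.04126 h⁻¹
C = C₀ · e^(−k·t) = 1.410 × e^(−0.04126 × 16.1)
  = 1.410 × 0.5146 = 0.7256 mg/L
(0.7256 mg/L = 0.7256 µg/mL)

0.726 µg/mL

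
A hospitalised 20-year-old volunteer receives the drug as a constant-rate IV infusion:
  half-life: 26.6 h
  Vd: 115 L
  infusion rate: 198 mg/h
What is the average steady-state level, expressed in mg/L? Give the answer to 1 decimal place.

66.1 mg/L

k = ln2 / t½ = 0.693147 / 26.6 = 0.02606 h⁻¹
CL = k × Vd = 0.02606 × 115 = 2.997 L/h
At steady state Css = R₀ / CL = 198 / 2.997 = 66.07 mg/L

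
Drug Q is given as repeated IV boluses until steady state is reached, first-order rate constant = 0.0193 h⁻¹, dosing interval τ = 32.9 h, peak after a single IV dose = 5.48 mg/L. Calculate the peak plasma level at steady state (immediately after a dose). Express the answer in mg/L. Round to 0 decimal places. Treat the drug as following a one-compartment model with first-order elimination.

e^(−kτ) = e^(−0.01930 × 32.9) = 0.5300
Accumulation ratio R = 1 / (1 − e^(−kτ)) = 1 / (1 − 0.5300) = 2.128
Steady-state peak = C₀ × R = 5.48 × 2.128 = 11.66 mg/L

12 mg/L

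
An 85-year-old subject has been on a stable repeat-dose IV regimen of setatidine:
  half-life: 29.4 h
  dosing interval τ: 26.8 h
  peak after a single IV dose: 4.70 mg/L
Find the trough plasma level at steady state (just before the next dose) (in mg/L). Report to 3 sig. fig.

5.33 mg/L

k = ln2 / t½ = 0.693147 / 29.4 = 0.02358 h⁻¹
e^(−kτ) = e^(−0.02358 × 26.8) = 0.5316
Accumulation ratio R = 1 / (1 − e^(−kτ)) = 1 / (1 − 0.5316) = 2.135
Steady-state trough = C₀ × R × e^(−kτ) = 4.70 × 2.135 × 0.5316 = 5.334 mg/L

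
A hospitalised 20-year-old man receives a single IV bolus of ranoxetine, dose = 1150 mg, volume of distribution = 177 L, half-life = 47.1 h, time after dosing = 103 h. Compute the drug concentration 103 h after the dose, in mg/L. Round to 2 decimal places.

C₀ = Dose / Vd = 1150 / 177 = 6.497 mg/L
k = ln2 / t½ = 0.693147 / 47.1 = 0.01472 h⁻¹
C = C₀ · e^(−k·t) = 6.497 × e^(−0.01472 × 103)
  = 6.497 × 0.2196 = 1.427 mg/L

1.43 mg/L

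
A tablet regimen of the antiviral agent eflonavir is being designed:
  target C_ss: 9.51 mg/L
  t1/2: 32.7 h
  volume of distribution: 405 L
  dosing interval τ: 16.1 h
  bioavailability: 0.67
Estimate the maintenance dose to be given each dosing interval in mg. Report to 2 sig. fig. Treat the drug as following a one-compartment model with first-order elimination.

k = ln2 / t½ = 0.693147 / 32.7 = 0.02120 h⁻¹
CL = k × Vd = 0.02120 × 405 = 8.586 L/h
At steady state, F × (Dose/τ) = Css × CL.
Dose = Css × CL × τ / F = 9.51 × 8.586 × 16.1 / 0.67 = 1962 mg

2000 mg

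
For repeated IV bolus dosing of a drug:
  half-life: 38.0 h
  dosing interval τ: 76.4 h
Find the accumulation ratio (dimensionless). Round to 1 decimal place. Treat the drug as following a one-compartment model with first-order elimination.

k = ln2 / t½ = 0.693147 / 38.0 = 0.01824 h⁻¹
e^(−kτ) = e^(−0.01824 × 76.4) = 0.2482
Accumulation ratio R = 1 / (1 − e^(−kτ)) = 1 / (1 − 0.2482) = 1.330

1.3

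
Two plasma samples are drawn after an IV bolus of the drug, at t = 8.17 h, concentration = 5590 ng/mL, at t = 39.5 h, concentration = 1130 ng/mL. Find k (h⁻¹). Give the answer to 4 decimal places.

0.0510 h⁻¹

k = ln(C₁/C₂) / (t₂ − t₁) = ln(5590/1130) / (39.5 − 8.17)
  = 1.599 / 31.33 = 0.05104 h⁻¹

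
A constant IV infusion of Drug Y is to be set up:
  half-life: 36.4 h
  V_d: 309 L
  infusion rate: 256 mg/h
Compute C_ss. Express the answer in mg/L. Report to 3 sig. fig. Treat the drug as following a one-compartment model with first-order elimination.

k = ln2 / t½ = 0.693147 / 36.4 = 0.01904 h⁻¹
CL = k × Vd = 0.01904 × 309 = 5.883 L/h
At steady state Css = R₀ / CL = 256 / 5.883 = 43.52 mg/L

43.5 mg/L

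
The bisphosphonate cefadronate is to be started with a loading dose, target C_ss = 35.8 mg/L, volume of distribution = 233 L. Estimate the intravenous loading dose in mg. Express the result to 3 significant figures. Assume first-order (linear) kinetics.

8340 mg

LD = Css × Vd = 35.8 × 233 = 8341 mg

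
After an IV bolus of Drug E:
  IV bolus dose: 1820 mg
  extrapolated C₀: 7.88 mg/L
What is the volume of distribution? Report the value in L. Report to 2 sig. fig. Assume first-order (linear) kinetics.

Vd = Dose / C₀ = 1820 / 7.88 = 231.0 L

230 L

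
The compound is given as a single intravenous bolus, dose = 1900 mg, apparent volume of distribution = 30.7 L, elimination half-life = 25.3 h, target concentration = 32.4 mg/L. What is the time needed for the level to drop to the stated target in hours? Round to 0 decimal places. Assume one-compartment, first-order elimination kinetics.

24 h

C₀ = Dose / Vd = 1900 / 30.7 = 61.89 mg/L
k = ln2 / t½ = 0.693147 / 25.3 = 0.02740 h⁻¹
t = ln(C₀ / C) / k = ln(61.89 / 32.4) / 0.02740
  = ln(1.910) / 0.02740 = 0.6471 / 0.02740 = 23.62 h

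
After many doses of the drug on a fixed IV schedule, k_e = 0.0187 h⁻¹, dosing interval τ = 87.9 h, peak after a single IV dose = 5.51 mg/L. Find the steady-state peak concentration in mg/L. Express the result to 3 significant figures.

e^(−kτ) = e^(−0.01870 × 87.9) = 0.1933
Accumulation ratio R = 1 / (1 − e^(−kτ)) = 1 / (1 − 0.1933) = 1.240
Steady-state peak = C₀ × R = 5.51 × 1.240 = 6.832 mg/L

6.83 mg/L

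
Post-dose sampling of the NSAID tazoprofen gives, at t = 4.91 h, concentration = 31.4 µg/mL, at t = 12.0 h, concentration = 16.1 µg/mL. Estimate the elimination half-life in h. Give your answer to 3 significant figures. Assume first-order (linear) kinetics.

k = ln(C₁/C₂) / (t₂ − t₁) = ln(31.4/16.1) / (12.0 − 4.91)
  = 0.6680 / 7.090 = 0.09422 h⁻¹
t½ = ln2 / k = 0.693147 / 0.09422 = 7.357 h

7.36 h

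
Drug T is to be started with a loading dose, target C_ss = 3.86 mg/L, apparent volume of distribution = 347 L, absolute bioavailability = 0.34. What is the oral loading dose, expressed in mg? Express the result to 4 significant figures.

LD = Css × Vd / F = 3.86 × 347 / 0.34 = 3939 mg

3939 mg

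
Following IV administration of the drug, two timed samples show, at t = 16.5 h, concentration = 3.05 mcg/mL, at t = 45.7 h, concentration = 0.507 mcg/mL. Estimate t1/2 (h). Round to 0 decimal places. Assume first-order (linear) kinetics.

11 h

k = ln(C₁/C₂) / (t₂ − t₁) = ln(3.05/0.507) / (45.7 − 16.5)
  = 1.794 / 29.20 = 0.06144 h⁻¹
t½ = ln2 / k = 0.693147 / 0.06144 = 11.28 h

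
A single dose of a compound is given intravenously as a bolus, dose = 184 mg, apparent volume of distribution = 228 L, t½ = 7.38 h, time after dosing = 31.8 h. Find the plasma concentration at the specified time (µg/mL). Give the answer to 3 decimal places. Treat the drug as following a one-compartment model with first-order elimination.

C₀ = Dose / Vd = 184.0 / 228 = 0.8070 mg/L
k = ln2 / t½ = 0.693147 / 7.38 = 0.09392 h⁻¹
C = C₀ · e^(−k·t) = 0.8070 × e^(−0.09392 × 31.8)
  = 0.8070 × 0.05046 = 0.04072 mg/L
(0.04072 mg/L = 0.04072 µg/mL)

0.041 µg/mL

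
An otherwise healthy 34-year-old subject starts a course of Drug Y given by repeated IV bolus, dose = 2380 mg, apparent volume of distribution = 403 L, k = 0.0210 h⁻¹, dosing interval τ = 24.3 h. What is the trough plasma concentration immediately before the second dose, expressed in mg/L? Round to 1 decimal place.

3.5 mg/L

C₀ per dose = Dose / Vd = 2380 / 403 = 5.906 mg/L
Fraction remaining after one interval: r = e^(−kτ) = e^(−0.02100 × 24.3) = 0.6003
Before dose 2, 1 dose has been given (aged 1τ).
C_trough = C₀ × r = 5.906 × 0.6003 = 3.545 mg/L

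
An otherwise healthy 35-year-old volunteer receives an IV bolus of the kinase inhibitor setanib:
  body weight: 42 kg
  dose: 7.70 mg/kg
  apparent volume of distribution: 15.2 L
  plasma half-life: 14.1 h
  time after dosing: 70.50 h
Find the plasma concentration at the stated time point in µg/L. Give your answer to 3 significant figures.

Total dose = 7.70 × 42 = 323.4 mg
C₀ = Dose / Vd = 323.4 / 15.2 = 21.28 mg/L
k = ln2 / t½ = 0.693147 / 14.1 = 0.04916 h⁻¹
t / t½ = 70.50 / 14.1 = 5 half-lives
C = C₀ × (1/2)^5 = 21.28 × 0.03125 = 0.6650 mg/L
Convert: 0.6650 mg/L × 1000 = 665.0 µg/L

665 µg/L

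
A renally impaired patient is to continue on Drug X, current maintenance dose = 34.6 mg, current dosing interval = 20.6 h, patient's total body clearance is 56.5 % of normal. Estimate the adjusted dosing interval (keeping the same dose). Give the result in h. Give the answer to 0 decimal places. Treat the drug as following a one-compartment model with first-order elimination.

To keep the same average steady-state level, dosing rate must scale with clearance.
CL ratio = 56.5 / 100 = 0.5650
New interval (same dose) = 20.6 / 0.5650 = 36.46 h

36 h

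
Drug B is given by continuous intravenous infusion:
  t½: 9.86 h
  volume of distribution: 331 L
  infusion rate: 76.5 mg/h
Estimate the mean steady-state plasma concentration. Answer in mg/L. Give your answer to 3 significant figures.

k = ln2 / t½ = 0.693147 / 9.86 = 0.07030 h⁻¹
CL = k × Vd = 0.07030 × 331 = 23.27 L/h
At steady state Css = R₀ / CL = 76.5 / 23.27 = 3.287 mg/L

3.29 mg/L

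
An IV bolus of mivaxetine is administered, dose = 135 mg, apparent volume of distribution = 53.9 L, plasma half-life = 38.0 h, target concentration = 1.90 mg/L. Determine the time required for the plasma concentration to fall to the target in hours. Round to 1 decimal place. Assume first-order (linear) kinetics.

15.1 h

C₀ = Dose / Vd = 135.0 / 53.9 = 2.505 mg/L
k = ln2 / t½ = 0.693147 / 38.0 = 0.01824 h⁻¹
t = ln(C₀ / C) / k = ln(2.505 / 1.90) / 0.01824
  = ln(1.318) / 0.01824 = 0.2761 / 0.01824 = 15.14 h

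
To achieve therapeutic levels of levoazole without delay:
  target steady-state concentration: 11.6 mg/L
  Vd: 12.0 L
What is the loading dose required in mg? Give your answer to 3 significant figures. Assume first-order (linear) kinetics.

139 mg

LD = Css × Vd = 11.6 × 12.0 = 139.2 mg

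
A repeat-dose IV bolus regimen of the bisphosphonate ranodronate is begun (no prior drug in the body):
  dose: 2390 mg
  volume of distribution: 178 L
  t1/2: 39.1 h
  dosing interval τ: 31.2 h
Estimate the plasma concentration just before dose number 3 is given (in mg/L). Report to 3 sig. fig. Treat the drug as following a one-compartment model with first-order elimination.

C₀ per dose = Dose / Vd = 2390 / 178 = 13.43 mg/L
k = ln2 / t½ = 0.693147 / 39.1 = 0.01773 h⁻¹
Fraction remaining after one interval: r = e^(−kτ) = e^(−0.01773 × 31.2) = 0.5751
Before dose 3, 2 doses have been given (aged 1τ, 2τ).
C_trough = C₀ × (r + r²) = 13.43 × (0.5751 + 0.3307) = 12.16 mg/L

12.2 mg/L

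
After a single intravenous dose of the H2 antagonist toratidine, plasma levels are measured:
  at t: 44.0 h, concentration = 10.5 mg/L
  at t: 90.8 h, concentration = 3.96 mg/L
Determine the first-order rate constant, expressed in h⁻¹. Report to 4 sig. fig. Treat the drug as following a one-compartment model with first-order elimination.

0.02084 h⁻¹

k = ln(C₁/C₂) / (t₂ − t₁) = ln(10.5/3.96) / (90.8 − 44.0)
  = 0.9751 / 46.80 = 0.02084 h⁻¹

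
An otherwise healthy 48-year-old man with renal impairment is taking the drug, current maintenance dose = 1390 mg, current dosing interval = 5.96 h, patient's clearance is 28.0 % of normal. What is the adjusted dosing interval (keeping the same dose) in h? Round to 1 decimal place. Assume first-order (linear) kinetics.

To keep the same average steady-state level, dosing rate must scale with clearance.
CL ratio = 28.0 / 100 = 0.2800
New interval (same dose) = 5.96 / 0.2800 = 21.29 h

21.3 h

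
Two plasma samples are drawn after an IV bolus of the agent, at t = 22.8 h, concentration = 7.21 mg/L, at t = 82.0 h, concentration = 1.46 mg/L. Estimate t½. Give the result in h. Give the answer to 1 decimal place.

k = ln(C₁/C₂) / (t₂ − t₁) = ln(7.21/1.46) / (82.0 − 22.8)
  = 1.597 / 59.20 = 0.02698 h⁻¹
t½ = ln2 / k = 0.693147 / 0.02698 = 25.69 h

25.7 h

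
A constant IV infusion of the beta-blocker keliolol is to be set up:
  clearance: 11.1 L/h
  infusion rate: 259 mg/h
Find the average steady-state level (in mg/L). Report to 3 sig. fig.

At steady state Css = R₀ / CL = 259 / 11.10 = 23.33 mg/L

23.3 mg/L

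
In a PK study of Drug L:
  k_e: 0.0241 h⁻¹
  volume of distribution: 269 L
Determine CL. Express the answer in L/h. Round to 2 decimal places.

CL = k × Vd = 0.0241 × 269 = 6.483 L/h

6.48 L/h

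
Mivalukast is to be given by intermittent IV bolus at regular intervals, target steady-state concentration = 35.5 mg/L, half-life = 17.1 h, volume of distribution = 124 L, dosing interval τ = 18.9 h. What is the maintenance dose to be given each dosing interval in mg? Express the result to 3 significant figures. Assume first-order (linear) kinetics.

3370 mg

k = ln2 / t½ = 0.693147 / 17.1 = 0.04053 h⁻¹
CL = k × Vd = 0.04053 × 124 = 5.026 L/h
At steady state, Dose/τ = Css × CL.
Dose = Css × CL × τ = 35.5 × 5.026 × 18.9 = 3372 mg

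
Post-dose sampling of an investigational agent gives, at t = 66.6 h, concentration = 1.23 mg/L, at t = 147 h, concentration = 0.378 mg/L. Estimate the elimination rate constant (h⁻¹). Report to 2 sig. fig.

k = ln(C₁/C₂) / (t₂ − t₁) = ln(1.23/0.378) / (147 − 66.6)
  = 1.180 / 80.40 = 0.01468 h⁻¹

0.015 h⁻¹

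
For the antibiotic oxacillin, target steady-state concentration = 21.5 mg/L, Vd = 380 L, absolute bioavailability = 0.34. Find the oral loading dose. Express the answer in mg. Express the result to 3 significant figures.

LD = Css × Vd / F = 21.5 × 380 / 0.34 = 24030 mg

24000 mg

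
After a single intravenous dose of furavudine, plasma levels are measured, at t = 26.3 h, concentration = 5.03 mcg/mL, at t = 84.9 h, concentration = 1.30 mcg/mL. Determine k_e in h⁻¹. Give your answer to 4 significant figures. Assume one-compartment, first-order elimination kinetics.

0.02309 h⁻¹

k = ln(C₁/C₂) / (t₂ − t₁) = ln(5.03/1.30) / (84.9 − 26.3)
  = 1.353 / 58.60 = 0.02309 h⁻¹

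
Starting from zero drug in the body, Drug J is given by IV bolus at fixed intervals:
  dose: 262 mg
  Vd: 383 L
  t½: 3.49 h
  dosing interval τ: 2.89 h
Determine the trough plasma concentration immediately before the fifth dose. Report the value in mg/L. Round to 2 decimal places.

C₀ per dose = Dose / Vd = 262 / 383 = 0.6841 mg/L
k = ln2 / t½ = 0.693147 / 3.49 = 0.1986 h⁻¹
Fraction remaining after one interval: r = e^(−kτ) = e^(−0.1986 × 2.89) = 0.5633
Before dose 5, 4 doses have been given (aged 1τ, 2τ, 3τ, 4τ).
C_trough = C₀ × (r + r² + … + r^4) = C₀ × r(1−r^4)/(1−r)
        = 0.6841 × 0.5633 × (1 − 0.1007) / (1 − 0.5633) = 0.7936 mg/L

0.79 mg/L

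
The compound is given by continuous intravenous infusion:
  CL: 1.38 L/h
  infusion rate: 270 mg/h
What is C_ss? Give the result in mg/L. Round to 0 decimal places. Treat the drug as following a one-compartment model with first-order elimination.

At steady state Css = R₀ / CL = 270 / 1.380 = 195.7 mg/L

196 mg/L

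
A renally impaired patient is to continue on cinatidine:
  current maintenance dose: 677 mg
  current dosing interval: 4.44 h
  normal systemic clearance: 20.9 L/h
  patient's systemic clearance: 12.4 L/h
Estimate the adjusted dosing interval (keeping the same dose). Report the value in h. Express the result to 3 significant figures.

7.48 h

To keep the same average steady-state level, dosing rate must scale with clearance.
CL ratio = 12.4 / 20.9 = 0.5933
New interval (same dose) = 4.44 / 0.5933 = 7.484 h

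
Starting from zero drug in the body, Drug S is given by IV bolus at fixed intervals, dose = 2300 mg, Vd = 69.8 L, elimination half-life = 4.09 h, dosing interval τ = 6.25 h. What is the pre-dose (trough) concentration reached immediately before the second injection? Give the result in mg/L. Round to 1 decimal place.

11.4 mg/L

C₀ per dose = Dose / Vd = 2300 / 69.8 = 32.95 mg/L
k = ln2 / t½ = 0.693147 / 4.09 = 0.1695 h⁻¹
Fraction remaining after one interval: r = e^(−kτ) = e^(−0.1695 × 6.25) = 0.3467
Before dose 2, 1 dose has been given (aged 1τ).
C_trough = C₀ × r = 32.95 × 0.3467 = 11.42 mg/L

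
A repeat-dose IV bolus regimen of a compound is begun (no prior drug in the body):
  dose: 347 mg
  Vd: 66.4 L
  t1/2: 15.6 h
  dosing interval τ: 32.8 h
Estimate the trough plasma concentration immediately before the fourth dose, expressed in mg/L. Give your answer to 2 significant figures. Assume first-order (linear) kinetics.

1.6 mg/L

C₀ per dose = Dose / Vd = 347 / 66.4 = 5.226 mg/L
k = ln2 / t½ = 0.693147 / 15.6 = 0.04443 h⁻¹
Fraction remaining after one interval: r = e^(−kτ) = e^(−0.04443 × 32.8) = 0.2329
Before dose 4, 3 doses have been given (aged 1τ, 2τ, 3τ).
C_trough = C₀ × (r + r² + … + r^3) = C₀ × r(1−r^3)/(1−r)
        = 5.226 × 0.2329 × (1 − 0.01263) / (1 − 0.2329) = 1.567 mg/L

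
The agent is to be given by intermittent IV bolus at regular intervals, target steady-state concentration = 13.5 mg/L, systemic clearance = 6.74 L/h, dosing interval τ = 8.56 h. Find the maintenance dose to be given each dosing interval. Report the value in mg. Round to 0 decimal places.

779 mg

At steady state, Dose/τ = Css × CL.
Dose = Css × CL × τ = 13.5 × 6.740 × 8.56 = 778.9 mg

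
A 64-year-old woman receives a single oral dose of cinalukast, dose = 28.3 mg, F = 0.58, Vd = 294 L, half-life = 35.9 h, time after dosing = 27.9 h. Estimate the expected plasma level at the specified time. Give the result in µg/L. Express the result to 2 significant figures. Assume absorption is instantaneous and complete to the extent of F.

Amount reaching circulation = F × Dose = 0.58 × 28.30 = 16.41 mg
C₀ = F·Dose / Vd = 16.41 / 294 = 0.05582 mg/L
k = ln2 / t½ = 0.693147 / 35.9 = 0.01931 h⁻¹
C = C₀ · e^(−k·t) = 0.05582 × e^(−0.01931 × 27.9)
  = 0.05582 × 0.5835 = 0.03257 mg/L
Convert: 0.03257 mg/L × 1000 = 32.57 µg/L

33 µg/L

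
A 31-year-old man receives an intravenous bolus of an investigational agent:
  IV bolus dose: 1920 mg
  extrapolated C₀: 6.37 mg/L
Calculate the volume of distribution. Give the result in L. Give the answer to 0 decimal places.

301 L

Vd = Dose / C₀ = 1920 / 6.37 = 301.4 L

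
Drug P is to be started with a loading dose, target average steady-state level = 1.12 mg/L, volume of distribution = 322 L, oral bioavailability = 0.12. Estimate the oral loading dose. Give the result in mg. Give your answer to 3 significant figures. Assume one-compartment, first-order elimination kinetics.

LD = Css × Vd / F = 1.12 × 322 / 0.12 = 3005 mg

3010 mg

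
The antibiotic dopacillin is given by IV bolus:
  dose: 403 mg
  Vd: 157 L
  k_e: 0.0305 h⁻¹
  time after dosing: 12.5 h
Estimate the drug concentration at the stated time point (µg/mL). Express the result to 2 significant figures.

1.8 µg/mL

C₀ = Dose / Vd = 403.0 / 157 = 2.567 mg/L
C = C₀ · e^(−k·t) = 2.567 × e^(−0.03050 × 12.5)
  = 2.567 × 0.6830 = 1.753 mg/L
(1.753 mg/L = 1.753 µg/mL)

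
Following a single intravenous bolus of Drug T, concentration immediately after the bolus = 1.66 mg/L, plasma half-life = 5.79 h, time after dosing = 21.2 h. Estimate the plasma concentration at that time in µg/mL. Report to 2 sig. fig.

k = ln2 / t½ = 0.693147 / 5.79 = 0.1197 h⁻¹
C = C₀ · e^(−k·t) = 1.660 × e^(−0.1197 × 21.2)
  = 1.660 × 0.07905 = 0.1312 mg/L
(0.1312 mg/L = 0.1312 µg/mL)

0.13 µg/mL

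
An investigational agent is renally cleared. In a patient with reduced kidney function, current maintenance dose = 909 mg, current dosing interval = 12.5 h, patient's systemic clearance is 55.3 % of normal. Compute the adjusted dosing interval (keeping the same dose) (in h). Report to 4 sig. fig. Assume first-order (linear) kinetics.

To keep the same average steady-state level, dosing rate must scale with clearance.
CL ratio = 55.3 / 100 = 0.5530
New interval (same dose) = 12.5 / 0.5530 = 22.60 h

22.60 h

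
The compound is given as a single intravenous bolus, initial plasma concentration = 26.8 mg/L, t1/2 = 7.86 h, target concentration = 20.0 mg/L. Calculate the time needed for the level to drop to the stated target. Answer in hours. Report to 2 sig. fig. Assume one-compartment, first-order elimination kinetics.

k = ln2 / t½ = 0.693147 / 7.86 = 0.08819 h⁻¹
t = ln(C₀ / C) / k = ln(26.80 / 20.0) / 0.08819
  = ln(1.340) / 0.08819 = 0.2927 / 0.08819 = 3.319 h

3.3 h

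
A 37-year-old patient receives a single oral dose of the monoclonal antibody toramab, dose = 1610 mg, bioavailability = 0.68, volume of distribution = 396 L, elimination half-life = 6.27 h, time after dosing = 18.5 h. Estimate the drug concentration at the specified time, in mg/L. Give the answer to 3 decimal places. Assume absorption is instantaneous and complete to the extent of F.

0.358 mg/L

Amount reaching circulation = F × Dose = 0.68 × 1610 = 1095 mg
C₀ = F·Dose / Vd = 1095 / 396 = 2.765 mg/L
k = ln2 / t½ = 0.693147 / 6.27 = 0.1105 h⁻¹
C = C₀ · e^(−k·t) = 2.765 × e^(−0.1105 × 18.5)
  = 2.765 × 0.1295 = 0.3581 mg/L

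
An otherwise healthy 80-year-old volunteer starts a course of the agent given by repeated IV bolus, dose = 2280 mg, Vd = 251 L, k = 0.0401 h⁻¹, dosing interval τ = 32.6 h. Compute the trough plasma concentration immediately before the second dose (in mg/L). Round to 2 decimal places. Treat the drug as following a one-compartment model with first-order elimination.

2.46 mg/L

C₀ per dose = Dose / Vd = 2280 / 251 = 9.084 mg/L
Fraction remaining after one interval: r = e^(−kτ) = e^(−0.04010 × 32.6) = 0.2706
Before dose 2, 1 dose has been given (aged 1τ).
C_trough = C₀ × r = 9.084 × 0.2706 = 2.458 mg/L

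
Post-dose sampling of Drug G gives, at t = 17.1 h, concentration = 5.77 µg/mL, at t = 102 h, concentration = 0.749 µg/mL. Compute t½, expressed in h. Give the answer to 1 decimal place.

k = ln(C₁/C₂) / (t₂ − t₁) = ln(5.77/0.749) / (102 − 17.1)
  = 2.042 / 84.90 = 0.02405 h⁻¹
t½ = ln2 / k = 0.693147 / 0.02405 = 28.82 h

28.8 h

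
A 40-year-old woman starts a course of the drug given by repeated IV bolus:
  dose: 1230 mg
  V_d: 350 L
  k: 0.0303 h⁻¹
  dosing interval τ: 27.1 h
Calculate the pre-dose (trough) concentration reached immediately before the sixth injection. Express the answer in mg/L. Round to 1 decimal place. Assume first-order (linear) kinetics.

2.7 mg/L

C₀ per dose = Dose / Vd = 1230 / 350 = 3.514 mg/L
Fraction remaining after one interval: r = e^(−kτ) = e^(−0.03030 × 27.1) = 0.4399
Before dose 6, 5 doses have been given (aged 1τ, 2τ, 3τ, 4τ, 5τ).
C_trough = C₀ × (r + r² + … + r^5) = C₀ × r(1−r^5)/(1−r)
        = 3.514 × 0.4399 × (1 − 0.01647) / (1 − 0.4399) = 2.714 mg/L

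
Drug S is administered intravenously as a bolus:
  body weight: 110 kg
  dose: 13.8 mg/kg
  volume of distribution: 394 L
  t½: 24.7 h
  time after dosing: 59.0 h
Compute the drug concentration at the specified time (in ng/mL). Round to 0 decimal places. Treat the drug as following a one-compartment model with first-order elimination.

Total dose = 13.8 × 110 = 1518 mg
C₀ = Dose / Vd = 1518 / 394 = 3.853 mg/L
k = ln2 / t½ = 0.693147 / 24.7 = 0.02806 h⁻¹
C = C₀ · e^(−k·t) = 3.853 × e^(−0.02806 × 59.0)
  = 3.853 × 0.1910 = 0.7359 mg/L
Convert: 0.7359 mg/L × 1000 = 735.9 ng/mL

736 ng/mL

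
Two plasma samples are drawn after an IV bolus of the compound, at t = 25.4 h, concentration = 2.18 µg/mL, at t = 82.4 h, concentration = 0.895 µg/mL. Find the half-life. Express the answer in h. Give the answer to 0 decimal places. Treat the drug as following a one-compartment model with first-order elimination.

44 h

k = ln(C₁/C₂) / (t₂ − t₁) = ln(2.18/0.895) / (82.4 − 25.4)
  = 0.8903 / 57.00 = 0.01562 h⁻¹
t½ = ln2 / k = 0.693147 / 0.01562 = 44.38 h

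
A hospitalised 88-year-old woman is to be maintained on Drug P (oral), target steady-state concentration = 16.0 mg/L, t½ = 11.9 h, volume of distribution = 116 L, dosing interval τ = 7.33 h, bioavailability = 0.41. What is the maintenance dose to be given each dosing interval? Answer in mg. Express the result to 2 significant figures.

1900 mg

k = ln2 / t½ = 0.693147 / 11.9 = 0.05825 h⁻¹
CL = k × Vd = 0.05825 × 116 = 6.757 L/h
At steady state, F × (Dose/τ) = Css × CL.
Dose = Css × CL × τ / F = 16.0 × 6.757 × 7.33 / 0.41 = 1933 mg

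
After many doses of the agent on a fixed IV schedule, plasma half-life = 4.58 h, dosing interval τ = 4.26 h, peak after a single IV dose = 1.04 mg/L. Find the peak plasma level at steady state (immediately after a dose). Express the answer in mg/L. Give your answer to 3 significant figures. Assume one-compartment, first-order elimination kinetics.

2.19 mg/L

k = ln2 / t½ = 0.693147 / 4.58 = 0.1513 h⁻¹
e^(−kτ) = e^(−0.1513 × 4.26) = 0.5249
Accumulation ratio R = 1 / (1 − e^(−kτ)) = 1 / (1 − 0.5249) = 2.105
Steady-state peak = C₀ × R = 1.04 × 2.105 = 2.189 mg/L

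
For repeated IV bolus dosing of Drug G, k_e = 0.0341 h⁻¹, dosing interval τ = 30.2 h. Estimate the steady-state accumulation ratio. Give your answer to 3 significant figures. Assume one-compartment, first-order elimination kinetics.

e^(−kτ) = e^(−0.03410 × 30.2) = 0.3571
Accumulation ratio R = 1 / (1 − e^(−kτ)) = 1 / (1 − 0.3571) = 1.555

1.56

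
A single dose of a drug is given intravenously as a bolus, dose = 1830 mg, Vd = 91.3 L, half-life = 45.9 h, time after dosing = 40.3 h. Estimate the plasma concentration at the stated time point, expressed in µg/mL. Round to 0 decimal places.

C₀ = Dose / Vd = 1830 / 91.3 = 20.04 mg/L
k = ln2 / t½ = 0.693147 / 45.9 = 0.01510 h⁻¹
C = C₀ · e^(−k·t) = 20.04 × e^(−0.01510 × 40.3)
  = 20.04 × 0.5442 = 10.91 mg/L
(10.91 mg/L = 10.91 µg/mL)

11 µg/mL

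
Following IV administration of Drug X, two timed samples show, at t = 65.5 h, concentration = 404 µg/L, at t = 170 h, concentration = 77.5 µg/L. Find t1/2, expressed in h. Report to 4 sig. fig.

k = ln(C₁/C₂) / (t₂ − t₁) = ln(404/77.5) / (170 − 65.5)
  = 1.651 / 104.5 = 0.01580 h⁻¹
t½ = ln2 / k = 0.693147 / 0.01580 = 43.87 h

43.87 h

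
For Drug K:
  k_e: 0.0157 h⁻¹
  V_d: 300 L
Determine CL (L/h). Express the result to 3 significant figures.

4.71 L/h

CL = k × Vd = 0.0157 × 300 = 4.710 L/h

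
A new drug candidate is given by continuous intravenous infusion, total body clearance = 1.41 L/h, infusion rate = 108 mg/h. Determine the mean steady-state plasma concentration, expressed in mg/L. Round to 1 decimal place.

76.6 mg/L

At steady state Css = R₀ / CL = 108 / 1.410 = 76.60 mg/L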